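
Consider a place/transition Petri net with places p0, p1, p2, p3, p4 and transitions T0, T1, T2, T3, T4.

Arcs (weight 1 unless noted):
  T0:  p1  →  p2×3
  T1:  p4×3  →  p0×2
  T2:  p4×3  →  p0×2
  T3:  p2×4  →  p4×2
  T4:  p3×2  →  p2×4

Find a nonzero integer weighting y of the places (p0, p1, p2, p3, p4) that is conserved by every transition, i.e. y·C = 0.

y = (p0:3, p1:3, p2:1, p3:2, p4:2)

Incidence matrix C (rows=places, cols=transitions):
       T0   T1   T2   T3   T4
   p0   0    2    2    0    0
   p1  -1    0    0    0    0
   p2   3    0    0   -4    4
   p3   0    0    0    0   -2
   p4   0   -3   -3    2    0

Candidate y = [3, 3, 1, 2, 2]; check y·C column-wise:
  col T0: 3·0 + 3·-1 + 1·3 + 2·0 + 2·0 = 0
  col T1: 3·2 + 3·0 + 1·0 + 2·0 + 2·-3 = 0
  col T2: 3·2 + 3·0 + 1·0 + 2·0 + 2·-3 = 0
  col T3: 3·0 + 3·0 + 1·-4 + 2·0 + 2·2 = 0
  col T4: 3·0 + 3·0 + 1·4 + 2·-2 + 2·0 = 0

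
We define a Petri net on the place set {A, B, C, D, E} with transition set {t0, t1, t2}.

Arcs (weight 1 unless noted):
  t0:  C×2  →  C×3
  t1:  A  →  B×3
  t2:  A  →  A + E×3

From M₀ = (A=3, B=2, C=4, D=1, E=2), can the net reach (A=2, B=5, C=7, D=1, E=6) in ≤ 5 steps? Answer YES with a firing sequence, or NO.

NO — not reachable within 5 firings

depth 0: 1 marking
depth 1: 4 markings reached so far
depth 2: 10 markings reached so far
depth 3: 20 markings reached so far
depth 4: 34 markings reached so far
depth 5: 52 markings reached so far
target is not among the 52 markings reachable within 5 steps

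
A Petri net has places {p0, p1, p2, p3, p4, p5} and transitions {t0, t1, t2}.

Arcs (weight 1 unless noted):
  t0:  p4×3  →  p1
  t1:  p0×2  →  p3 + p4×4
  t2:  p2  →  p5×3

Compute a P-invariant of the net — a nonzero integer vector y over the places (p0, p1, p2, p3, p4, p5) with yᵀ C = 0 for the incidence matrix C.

y = (p0:1, p1:0, p2:0, p3:2, p4:0, p5:0)

Incidence matrix C (rows=places, cols=transitions):
       t0   t1   t2
   p0   0   -2    0
   p1   1    0    0
   p2   0    0   -1
   p3   0    1    0
   p4  -3    4    0
   p5   0    0    3

Candidate y = [1, 0, 0, 2, 0, 0]; check y·C column-wise:
  col t0: 1·0 + 0·1 + 2·0 + 0·-3 = 0
  col t1: 1·-2 + 2·1 + 0·4 = 0
  col t2: 1·0 + 0·-1 + 2·0 + 0·3 = 0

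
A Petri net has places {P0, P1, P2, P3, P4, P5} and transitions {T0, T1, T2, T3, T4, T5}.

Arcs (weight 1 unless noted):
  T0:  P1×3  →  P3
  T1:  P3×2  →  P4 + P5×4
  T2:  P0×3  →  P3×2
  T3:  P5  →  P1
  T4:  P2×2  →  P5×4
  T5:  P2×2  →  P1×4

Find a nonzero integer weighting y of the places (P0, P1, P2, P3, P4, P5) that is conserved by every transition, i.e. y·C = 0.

Incidence matrix C (rows=places, cols=transitions):
       T0   T1   T2   T3   T4   T5
   P0   0    0   -3    0    0    0
   P1  -3    0    0    1    0    4
   P2   0    0    0    0   -2   -2
   P3   1   -2    2    0    0    0
   P4   0    1    0    0    0    0
   P5   0    4    0   -1    4    0

Candidate y = [2, 1, 2, 3, 2, 1]; check y·C column-wise:
  col T0: 2·0 + 1·-3 + 2·0 + 3·1 + 2·0 + 1·0 = 0
  col T1: 2·0 + 1·0 + 2·0 + 3·-2 + 2·1 + 1·4 = 0
  col T2: 2·-3 + 1·0 + 2·0 + 3·2 + 2·0 + 1·0 = 0
  col T3: 2·0 + 1·1 + 2·0 + 3·0 + 2·0 + 1·-1 = 0
  col T4: 2·0 + 1·0 + 2·-2 + 3·0 + 2·0 + 1·4 = 0
  col T5: 2·0 + 1·4 + 2·-2 + 3·0 + 2·0 + 1·0 = 0

y = (P0:2, P1:1, P2:2, P3:3, P4:2, P5:1)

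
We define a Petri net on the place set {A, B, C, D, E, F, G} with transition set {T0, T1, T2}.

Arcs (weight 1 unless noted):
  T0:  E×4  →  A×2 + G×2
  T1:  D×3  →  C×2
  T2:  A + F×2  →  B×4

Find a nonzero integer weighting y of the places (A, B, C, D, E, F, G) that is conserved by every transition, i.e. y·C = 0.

y = (A:0, B:0, C:3, D:2, E:0, F:0, G:0)

Incidence matrix C (rows=places, cols=transitions):
       T0   T1   T2
    A   2    0   -1
    B   0    0    4
    C   0    2    0
    D   0   -3    0
    E  -4    0    0
    F   0    0   -2
    G   2    0    0

Candidate y = [0, 0, 3, 2, 0, 0, 0]; check y·C column-wise:
  col T0: 0·2 + 3·0 + 2·0 + 0·-4 + 0·2 = 0
  col T1: 3·2 + 2·-3 = 0
  col T2: 0·-1 + 0·4 + 3·0 + 2·0 + 0·-2 = 0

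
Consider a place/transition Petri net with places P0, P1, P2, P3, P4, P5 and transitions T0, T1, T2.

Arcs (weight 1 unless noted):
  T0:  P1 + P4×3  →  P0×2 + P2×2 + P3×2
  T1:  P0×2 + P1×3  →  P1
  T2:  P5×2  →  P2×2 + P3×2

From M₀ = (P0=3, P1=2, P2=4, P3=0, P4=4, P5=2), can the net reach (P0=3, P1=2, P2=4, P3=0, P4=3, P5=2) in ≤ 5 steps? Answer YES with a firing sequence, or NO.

NO — not reachable within 5 firings

depth 0: 1 marking
depth 1: 3 markings reached so far
depth 2: 4 markings reached so far
depth 3: 4 markings reached so far
(frontier empty at depth 3; search complete)
target is not among the 4 markings reachable within 5 steps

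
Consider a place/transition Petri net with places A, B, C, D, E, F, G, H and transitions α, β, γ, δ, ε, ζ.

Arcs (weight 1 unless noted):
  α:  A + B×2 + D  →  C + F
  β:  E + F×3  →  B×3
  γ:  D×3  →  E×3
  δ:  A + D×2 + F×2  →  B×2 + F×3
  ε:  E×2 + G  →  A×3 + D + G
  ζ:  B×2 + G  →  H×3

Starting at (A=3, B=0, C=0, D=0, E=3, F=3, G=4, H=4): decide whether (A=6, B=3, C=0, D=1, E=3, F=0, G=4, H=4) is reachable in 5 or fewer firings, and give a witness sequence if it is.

depth 0: 1 marking
depth 1: 3 markings reached so far
depth 2: 5 markings reached so far
depth 3: 7 markings reached so far
depth 4: 7 markings reached so far
(frontier empty at depth 4; search complete)
target is not among the 7 markings reachable within 5 steps

NO — not reachable within 5 firings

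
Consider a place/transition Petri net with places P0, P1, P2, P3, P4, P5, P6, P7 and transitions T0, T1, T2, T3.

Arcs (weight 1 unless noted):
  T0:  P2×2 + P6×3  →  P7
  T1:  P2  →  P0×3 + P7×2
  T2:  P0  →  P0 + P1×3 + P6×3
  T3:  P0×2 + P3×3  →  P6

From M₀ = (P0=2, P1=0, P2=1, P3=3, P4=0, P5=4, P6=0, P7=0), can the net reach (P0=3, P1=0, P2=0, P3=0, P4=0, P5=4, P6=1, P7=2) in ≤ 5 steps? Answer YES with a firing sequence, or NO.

YES — reachable via ⟨T1, T3⟩ (2 firings)

step 1: fire T1:  (P0=2, P1=0, P2=1, P3=3, P4=0, P5=4, P6=0, P7=0) → (P0=5, P1=0, P2=0, P3=3, P4=0, P5=4, P6=0, P7=2)
step 2: fire T3:  (P0=5, P1=0, P2=0, P3=3, P4=0, P5=4, P6=0, P7=2) → (P0=3, P1=0, P2=0, P3=0, P4=0, P5=4, P6=1, P7=2)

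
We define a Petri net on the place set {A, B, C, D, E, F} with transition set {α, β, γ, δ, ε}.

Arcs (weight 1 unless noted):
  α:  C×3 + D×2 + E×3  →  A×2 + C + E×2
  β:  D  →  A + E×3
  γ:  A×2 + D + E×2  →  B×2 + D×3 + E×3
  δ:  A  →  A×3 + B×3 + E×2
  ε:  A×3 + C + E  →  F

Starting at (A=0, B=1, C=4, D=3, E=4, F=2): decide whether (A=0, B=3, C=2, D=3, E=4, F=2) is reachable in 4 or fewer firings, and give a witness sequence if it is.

YES — reachable via ⟨α, γ⟩ (2 firings)

step 1: fire α:  (A=0, B=1, C=4, D=3, E=4, F=2) → (A=2, B=1, C=2, D=1, E=3, F=2)
step 2: fire γ:  (A=2, B=1, C=2, D=1, E=3, F=2) → (A=0, B=3, C=2, D=3, E=4, F=2)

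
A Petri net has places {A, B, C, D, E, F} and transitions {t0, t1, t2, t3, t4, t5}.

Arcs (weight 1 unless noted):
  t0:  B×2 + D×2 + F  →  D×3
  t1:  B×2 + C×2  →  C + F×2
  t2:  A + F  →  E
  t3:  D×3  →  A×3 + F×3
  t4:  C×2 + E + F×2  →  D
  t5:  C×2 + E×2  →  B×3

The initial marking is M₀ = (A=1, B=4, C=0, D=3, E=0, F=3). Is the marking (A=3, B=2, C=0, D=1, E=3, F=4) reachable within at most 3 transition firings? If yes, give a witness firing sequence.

depth 0: 1 marking
depth 1: 4 markings reached so far
depth 2: 8 markings reached so far
depth 3: 12 markings reached so far
target is not among the 12 markings reachable within 3 steps

NO — not reachable within 3 firings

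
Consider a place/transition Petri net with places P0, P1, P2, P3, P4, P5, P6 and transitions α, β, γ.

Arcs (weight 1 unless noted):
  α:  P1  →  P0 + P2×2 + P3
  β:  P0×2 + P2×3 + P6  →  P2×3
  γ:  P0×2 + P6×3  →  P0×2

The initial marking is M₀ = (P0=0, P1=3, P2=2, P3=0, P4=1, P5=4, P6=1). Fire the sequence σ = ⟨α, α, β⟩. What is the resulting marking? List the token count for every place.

step 1: fire α:  (P0=0, P1=3, P2=2, P3=0, P4=1, P5=4, P6=1) → (P0=1, P1=2, P2=4, P3=1, P4=1, P5=4, P6=1)
step 2: fire α:  (P0=1, P1=2, P2=4, P3=1, P4=1, P5=4, P6=1) → (P0=2, P1=1, P2=6, P3=2, P4=1, P5=4, P6=1)
step 3: fire β:  (P0=2, P1=1, P2=6, P3=2, P4=1, P5=4, P6=1) → (P0=0, P1=1, P2=6, P3=2, P4=1, P5=4, P6=0)

(P0=0, P1=1, P2=6, P3=2, P4=1, P5=4, P6=0)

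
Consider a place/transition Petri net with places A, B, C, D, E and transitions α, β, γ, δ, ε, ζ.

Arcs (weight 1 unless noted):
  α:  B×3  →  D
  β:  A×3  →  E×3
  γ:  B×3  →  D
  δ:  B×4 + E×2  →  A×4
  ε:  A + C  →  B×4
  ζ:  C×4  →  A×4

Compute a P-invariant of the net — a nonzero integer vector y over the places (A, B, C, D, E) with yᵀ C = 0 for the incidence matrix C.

Incidence matrix C (rows=places, cols=transitions):
        α    β    γ    δ    ε    ζ
    A   0   -3    0    4   -1    4
    B  -3    0   -3   -4    4    0
    C   0    0    0    0   -1   -4
    D   1    0    1    0    0    0
    E   0    3    0   -2    0    0

Candidate y = [2, 1, 2, 3, 2]; check y·C column-wise:
  col α: 2·0 + 1·-3 + 2·0 + 3·1 + 2·0 = 0
  col β: 2·-3 + 1·0 + 2·0 + 3·0 + 2·3 = 0
  col γ: 2·0 + 1·-3 + 2·0 + 3·1 + 2·0 = 0
  col δ: 2·4 + 1·-4 + 2·0 + 3·0 + 2·-2 = 0
  col ε: 2·-1 + 1·4 + 2·-1 + 3·0 + 2·0 = 0
  col ζ: 2·4 + 1·0 + 2·-4 + 3·0 + 2·0 = 0

y = (A:2, B:1, C:2, D:3, E:2)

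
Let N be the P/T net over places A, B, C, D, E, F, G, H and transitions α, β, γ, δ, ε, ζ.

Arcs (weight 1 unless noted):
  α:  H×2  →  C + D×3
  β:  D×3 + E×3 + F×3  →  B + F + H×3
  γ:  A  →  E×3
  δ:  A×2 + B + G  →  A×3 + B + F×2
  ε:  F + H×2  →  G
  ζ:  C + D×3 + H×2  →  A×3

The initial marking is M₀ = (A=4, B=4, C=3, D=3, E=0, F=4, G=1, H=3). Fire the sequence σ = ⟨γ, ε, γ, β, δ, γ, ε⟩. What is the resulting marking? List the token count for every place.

(A=2, B=5, C=3, D=0, E=6, F=2, G=2, H=2)

step 1: fire γ:  (A=4, B=4, C=3, D=3, E=0, F=4, G=1, H=3) → (A=3, B=4, C=3, D=3, E=3, F=4, G=1, H=3)
step 2: fire ε:  (A=3, B=4, C=3, D=3, E=3, F=4, G=1, H=3) → (A=3, B=4, C=3, D=3, E=3, F=3, G=2, H=1)
step 3: fire γ:  (A=3, B=4, C=3, D=3, E=3, F=3, G=2, H=1) → (A=2, B=4, C=3, D=3, E=6, F=3, G=2, H=1)
step 4: fire β:  (A=2, B=4, C=3, D=3, E=6, F=3, G=2, H=1) → (A=2, B=5, C=3, D=0, E=3, F=1, G=2, H=4)
step 5: fire δ:  (A=2, B=5, C=3, D=0, E=3, F=1, G=2, H=4) → (A=3, B=5, C=3, D=0, E=3, F=3, G=1, H=4)
step 6: fire γ:  (A=3, B=5, C=3, D=0, E=3, F=3, G=1, H=4) → (A=2, B=5, C=3, D=0, E=6, F=3, G=1, H=4)
step 7: fire ε:  (A=2, B=5, C=3, D=0, E=6, F=3, G=1, H=4) → (A=2, B=5, C=3, D=0, E=6, F=2, G=2, H=2)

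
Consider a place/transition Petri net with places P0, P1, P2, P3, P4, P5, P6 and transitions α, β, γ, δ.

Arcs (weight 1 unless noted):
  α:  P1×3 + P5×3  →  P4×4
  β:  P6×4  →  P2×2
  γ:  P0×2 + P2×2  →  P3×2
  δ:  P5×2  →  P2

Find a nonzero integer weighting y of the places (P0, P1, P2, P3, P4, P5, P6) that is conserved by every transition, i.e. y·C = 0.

Incidence matrix C (rows=places, cols=transitions):
        α    β    γ    δ
   P0   0    0   -2    0
   P1  -3    0    0    0
   P2   0    2   -2    1
   P3   0    0    2    0
   P4   4    0    0    0
   P5  -3    0    0   -2
   P6   0   -4    0    0

Candidate y = [1, 0, 0, 1, 0, 0, 0]; check y·C column-wise:
  col α: 1·0 + 0·-3 + 1·0 + 0·4 + 0·-3 = 0
  col β: 1·0 + 0·2 + 1·0 + 0·-4 = 0
  col γ: 1·-2 + 0·-2 + 1·2 = 0
  col δ: 1·0 + 0·1 + 1·0 + 0·-2 = 0

y = (P0:1, P1:0, P2:0, P3:1, P4:0, P5:0, P6:0)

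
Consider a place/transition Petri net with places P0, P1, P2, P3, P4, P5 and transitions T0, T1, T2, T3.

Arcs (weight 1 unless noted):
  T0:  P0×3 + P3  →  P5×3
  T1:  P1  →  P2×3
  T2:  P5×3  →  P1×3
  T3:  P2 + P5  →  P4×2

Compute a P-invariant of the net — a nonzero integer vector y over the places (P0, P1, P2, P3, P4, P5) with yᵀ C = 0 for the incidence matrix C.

Incidence matrix C (rows=places, cols=transitions):
       T0   T1   T2   T3
   P0  -3    0    0    0
   P1   0   -1    3    0
   P2   0    3    0   -1
   P3  -1    0    0    0
   P4   0    0    0    2
   P5   3    0   -3   -1

Candidate y = [1, 0, 0, -3, 0, 0]; check y·C column-wise:
  col T0: 1·-3 + -3·-1 + 0·3 = 0
  col T1: 1·0 + 0·-1 + 0·3 + -3·0 = 0
  col T2: 1·0 + 0·3 + -3·0 + 0·-3 = 0
  col T3: 1·0 + 0·-1 + -3·0 + 0·2 + 0·-1 = 0

y = (P0:1, P1:0, P2:0, P3:-3, P4:0, P5:0)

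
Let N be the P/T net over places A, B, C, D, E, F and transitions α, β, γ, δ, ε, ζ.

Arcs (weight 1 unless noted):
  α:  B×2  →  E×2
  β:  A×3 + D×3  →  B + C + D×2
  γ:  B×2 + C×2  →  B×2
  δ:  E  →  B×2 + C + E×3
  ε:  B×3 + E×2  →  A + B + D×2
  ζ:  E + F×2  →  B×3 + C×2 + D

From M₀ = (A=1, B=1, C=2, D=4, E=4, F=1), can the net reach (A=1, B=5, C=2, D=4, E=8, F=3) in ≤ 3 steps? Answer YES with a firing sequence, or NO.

depth 0: 1 marking
depth 1: 2 markings reached so far
depth 2: 6 markings reached so far
depth 3: 12 markings reached so far
target is not among the 12 markings reachable within 3 steps

NO — not reachable within 3 firings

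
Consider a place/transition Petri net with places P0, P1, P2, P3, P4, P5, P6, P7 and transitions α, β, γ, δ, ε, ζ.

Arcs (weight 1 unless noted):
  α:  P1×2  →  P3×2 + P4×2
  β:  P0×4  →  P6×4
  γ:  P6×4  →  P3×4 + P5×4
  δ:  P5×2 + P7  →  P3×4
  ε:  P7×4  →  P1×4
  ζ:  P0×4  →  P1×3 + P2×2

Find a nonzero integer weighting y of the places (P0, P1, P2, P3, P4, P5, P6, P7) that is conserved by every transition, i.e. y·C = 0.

Incidence matrix C (rows=places, cols=transitions):
        α    β    γ    δ    ε    ζ
   P0   0   -4    0    0    0   -4
   P1  -2    0    0    0    4    3
   P2   0    0    0    0    0    2
   P3   2    0    4    4    0    0
   P4   2    0    0    0    0    0
   P5   0    0    4   -2    0    0
   P6   0    4   -4    0    0    0
   P7   0    0    0   -1   -4    0

Candidate y = [3, 0, 6, 1, -1, 2, 3, 0]; check y·C column-wise:
  col α: 3·0 + 0·-2 + 6·0 + 1·2 + -1·2 + 2·0 + 3·0 = 0
  col β: 3·-4 + 6·0 + 1·0 + -1·0 + 2·0 + 3·4 = 0
  col γ: 3·0 + 6·0 + 1·4 + -1·0 + 2·4 + 3·-4 = 0
  col δ: 3·0 + 6·0 + 1·4 + -1·0 + 2·-2 + 3·0 + 0·-1 = 0
  col ε: 3·0 + 0·4 + 6·0 + 1·0 + -1·0 + 2·0 + 3·0 + 0·-4 = 0
  col ζ: 3·-4 + 0·3 + 6·2 + 1·0 + -1·0 + 2·0 + 3·0 = 0

y = (P0:3, P1:0, P2:6, P3:1, P4:-1, P5:2, P6:3, P7:0)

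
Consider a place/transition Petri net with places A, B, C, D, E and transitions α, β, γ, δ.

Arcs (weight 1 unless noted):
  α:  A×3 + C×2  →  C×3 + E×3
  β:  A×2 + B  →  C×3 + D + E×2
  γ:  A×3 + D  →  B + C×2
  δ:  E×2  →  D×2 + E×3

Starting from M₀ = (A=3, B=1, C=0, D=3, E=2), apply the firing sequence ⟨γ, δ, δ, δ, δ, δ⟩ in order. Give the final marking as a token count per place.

step 1: fire γ:  (A=3, B=1, C=0, D=3, E=2) → (A=0, B=2, C=2, D=2, E=2)
step 2: fire δ:  (A=0, B=2, C=2, D=2, E=2) → (A=0, B=2, C=2, D=4, E=3)
step 3: fire δ:  (A=0, B=2, C=2, D=4, E=3) → (A=0, B=2, C=2, D=6, E=4)
step 4: fire δ:  (A=0, B=2, C=2, D=6, E=4) → (A=0, B=2, C=2, D=8, E=5)
step 5: fire δ:  (A=0, B=2, C=2, D=8, E=5) → (A=0, B=2, C=2, D=10, E=6)
step 6: fire δ:  (A=0, B=2, C=2, D=10, E=6) → (A=0, B=2, C=2, D=12, E=7)

(A=0, B=2, C=2, D=12, E=7)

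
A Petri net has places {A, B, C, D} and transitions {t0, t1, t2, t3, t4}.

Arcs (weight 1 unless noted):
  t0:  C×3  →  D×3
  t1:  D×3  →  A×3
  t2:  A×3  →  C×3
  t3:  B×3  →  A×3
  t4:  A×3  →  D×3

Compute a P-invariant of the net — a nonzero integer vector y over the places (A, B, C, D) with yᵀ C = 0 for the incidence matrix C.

y = (A:1, B:1, C:1, D:1)

Incidence matrix C (rows=places, cols=transitions):
       t0   t1   t2   t3   t4
    A   0    3   -3    3   -3
    B   0    0    0   -3    0
    C  -3    0    3    0    0
    D   3   -3    0    0    3

Candidate y = [1, 1, 1, 1]; check y·C column-wise:
  col t0: 1·0 + 1·0 + 1·-3 + 1·3 = 0
  col t1: 1·3 + 1·0 + 1·0 + 1·-3 = 0
  col t2: 1·-3 + 1·0 + 1·3 + 1·0 = 0
  col t3: 1·3 + 1·-3 + 1·0 + 1·0 = 0
  col t4: 1·-3 + 1·0 + 1·0 + 1·3 = 0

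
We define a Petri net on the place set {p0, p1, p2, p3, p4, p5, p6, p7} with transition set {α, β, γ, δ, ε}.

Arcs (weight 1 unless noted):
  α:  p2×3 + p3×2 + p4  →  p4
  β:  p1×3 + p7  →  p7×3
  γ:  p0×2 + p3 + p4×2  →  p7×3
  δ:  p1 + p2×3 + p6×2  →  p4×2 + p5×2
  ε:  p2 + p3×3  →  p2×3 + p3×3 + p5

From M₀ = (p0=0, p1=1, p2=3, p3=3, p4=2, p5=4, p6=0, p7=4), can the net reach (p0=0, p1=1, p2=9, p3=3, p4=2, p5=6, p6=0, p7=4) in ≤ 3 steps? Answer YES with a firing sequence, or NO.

depth 0: 1 marking
depth 1: 3 markings reached so far
depth 2: 5 markings reached so far
depth 3: 7 markings reached so far
target is not among the 7 markings reachable within 3 steps

NO — not reachable within 3 firings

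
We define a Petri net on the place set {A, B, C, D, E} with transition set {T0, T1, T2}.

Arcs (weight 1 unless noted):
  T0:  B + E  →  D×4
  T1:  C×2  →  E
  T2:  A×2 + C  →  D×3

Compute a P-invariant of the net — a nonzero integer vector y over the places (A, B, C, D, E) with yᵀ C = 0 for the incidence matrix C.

Incidence matrix C (rows=places, cols=transitions):
       T0   T1   T2
    A   0    0   -2
    B  -1    0    0
    C   0   -2   -1
    D   4    0    3
    E  -1    1    0

Candidate y = [3, 8, 0, 2, 0]; check y·C column-wise:
  col T0: 3·0 + 8·-1 + 2·4 + 0·-1 = 0
  col T1: 3·0 + 8·0 + 0·-2 + 2·0 + 0·1 = 0
  col T2: 3·-2 + 8·0 + 0·-1 + 2·3 = 0

y = (A:3, B:8, C:0, D:2, E:0)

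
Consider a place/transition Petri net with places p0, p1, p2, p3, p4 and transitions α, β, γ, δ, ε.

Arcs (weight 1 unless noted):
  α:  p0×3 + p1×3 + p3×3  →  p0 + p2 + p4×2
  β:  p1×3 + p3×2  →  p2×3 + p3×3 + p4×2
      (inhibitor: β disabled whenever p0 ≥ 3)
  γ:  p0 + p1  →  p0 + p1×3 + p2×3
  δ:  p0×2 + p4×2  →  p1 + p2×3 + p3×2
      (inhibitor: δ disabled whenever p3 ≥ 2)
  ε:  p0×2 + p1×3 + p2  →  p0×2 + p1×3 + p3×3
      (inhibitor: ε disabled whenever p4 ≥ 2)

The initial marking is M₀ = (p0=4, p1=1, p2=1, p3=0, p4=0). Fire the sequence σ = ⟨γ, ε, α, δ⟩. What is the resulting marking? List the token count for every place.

(p0=0, p1=1, p2=7, p3=2, p4=0)

step 1: fire γ:  (p0=4, p1=1, p2=1, p3=0, p4=0) → (p0=4, p1=3, p2=4, p3=0, p4=0)
step 2: fire ε:  (p0=4, p1=3, p2=4, p3=0, p4=0) → (p0=4, p1=3, p2=3, p3=3, p4=0)
step 3: fire α:  (p0=4, p1=3, p2=3, p3=3, p4=0) → (p0=2, p1=0, p2=4, p3=0, p4=2)
step 4: fire δ:  (p0=2, p1=0, p2=4, p3=0, p4=2) → (p0=0, p1=1, p2=7, p3=2, p4=0)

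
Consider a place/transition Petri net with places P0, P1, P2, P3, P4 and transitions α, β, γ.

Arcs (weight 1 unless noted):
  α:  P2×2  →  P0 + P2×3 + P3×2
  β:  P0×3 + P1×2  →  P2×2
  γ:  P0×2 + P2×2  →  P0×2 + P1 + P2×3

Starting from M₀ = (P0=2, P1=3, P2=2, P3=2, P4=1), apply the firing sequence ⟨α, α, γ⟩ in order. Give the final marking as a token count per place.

(P0=4, P1=4, P2=5, P3=6, P4=1)

step 1: fire α:  (P0=2, P1=3, P2=2, P3=2, P4=1) → (P0=3, P1=3, P2=3, P3=4, P4=1)
step 2: fire α:  (P0=3, P1=3, P2=3, P3=4, P4=1) → (P0=4, P1=3, P2=4, P3=6, P4=1)
step 3: fire γ:  (P0=4, P1=3, P2=4, P3=6, P4=1) → (P0=4, P1=4, P2=5, P3=6, P4=1)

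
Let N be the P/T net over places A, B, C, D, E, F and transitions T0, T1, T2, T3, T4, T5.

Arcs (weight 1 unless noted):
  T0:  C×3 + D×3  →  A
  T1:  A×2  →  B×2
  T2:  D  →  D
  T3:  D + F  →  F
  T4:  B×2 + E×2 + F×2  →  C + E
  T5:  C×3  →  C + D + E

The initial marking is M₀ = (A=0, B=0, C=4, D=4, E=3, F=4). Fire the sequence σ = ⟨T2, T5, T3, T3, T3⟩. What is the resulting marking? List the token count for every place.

step 1: fire T2:  (A=0, B=0, C=4, D=4, E=3, F=4) → (A=0, B=0, C=4, D=4, E=3, F=4)
step 2: fire T5:  (A=0, B=0, C=4, D=4, E=3, F=4) → (A=0, B=0, C=2, D=5, E=4, F=4)
step 3: fire T3:  (A=0, B=0, C=2, D=5, E=4, F=4) → (A=0, B=0, C=2, D=4, E=4, F=4)
step 4: fire T3:  (A=0, B=0, C=2, D=4, E=4, F=4) → (A=0, B=0, C=2, D=3, E=4, F=4)
step 5: fire T3:  (A=0, B=0, C=2, D=3, E=4, F=4) → (A=0, B=0, C=2, D=2, E=4, F=4)

(A=0, B=0, C=2, D=2, E=4, F=4)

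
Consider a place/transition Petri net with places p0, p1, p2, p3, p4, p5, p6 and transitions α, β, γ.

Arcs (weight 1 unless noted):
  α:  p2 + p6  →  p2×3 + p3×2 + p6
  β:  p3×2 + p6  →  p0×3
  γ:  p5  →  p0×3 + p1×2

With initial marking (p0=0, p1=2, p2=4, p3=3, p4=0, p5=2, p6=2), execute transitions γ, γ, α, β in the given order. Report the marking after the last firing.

(p0=9, p1=6, p2=6, p3=3, p4=0, p5=0, p6=1)

step 1: fire γ:  (p0=0, p1=2, p2=4, p3=3, p4=0, p5=2, p6=2) → (p0=3, p1=4, p2=4, p3=3, p4=0, p5=1, p6=2)
step 2: fire γ:  (p0=3, p1=4, p2=4, p3=3, p4=0, p5=1, p6=2) → (p0=6, p1=6, p2=4, p3=3, p4=0, p5=0, p6=2)
step 3: fire α:  (p0=6, p1=6, p2=4, p3=3, p4=0, p5=0, p6=2) → (p0=6, p1=6, p2=6, p3=5, p4=0, p5=0, p6=2)
step 4: fire β:  (p0=6, p1=6, p2=6, p3=5, p4=0, p5=0, p6=2) → (p0=9, p1=6, p2=6, p3=3, p4=0, p5=0, p6=1)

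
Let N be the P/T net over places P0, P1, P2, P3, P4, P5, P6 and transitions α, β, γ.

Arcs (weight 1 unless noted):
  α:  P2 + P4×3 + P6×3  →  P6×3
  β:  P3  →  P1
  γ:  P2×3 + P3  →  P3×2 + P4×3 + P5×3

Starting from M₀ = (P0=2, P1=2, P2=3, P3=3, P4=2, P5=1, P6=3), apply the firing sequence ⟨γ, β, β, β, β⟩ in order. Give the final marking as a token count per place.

(P0=2, P1=6, P2=0, P3=0, P4=5, P5=4, P6=3)

step 1: fire γ:  (P0=2, P1=2, P2=3, P3=3, P4=2, P5=1, P6=3) → (P0=2, P1=2, P2=0, P3=4, P4=5, P5=4, P6=3)
step 2: fire β:  (P0=2, P1=2, P2=0, P3=4, P4=5, P5=4, P6=3) → (P0=2, P1=3, P2=0, P3=3, P4=5, P5=4, P6=3)
step 3: fire β:  (P0=2, P1=3, P2=0, P3=3, P4=5, P5=4, P6=3) → (P0=2, P1=4, P2=0, P3=2, P4=5, P5=4, P6=3)
step 4: fire β:  (P0=2, P1=4, P2=0, P3=2, P4=5, P5=4, P6=3) → (P0=2, P1=5, P2=0, P3=1, P4=5, P5=4, P6=3)
step 5: fire β:  (P0=2, P1=5, P2=0, P3=1, P4=5, P5=4, P6=3) → (P0=2, P1=6, P2=0, P3=0, P4=5, P5=4, P6=3)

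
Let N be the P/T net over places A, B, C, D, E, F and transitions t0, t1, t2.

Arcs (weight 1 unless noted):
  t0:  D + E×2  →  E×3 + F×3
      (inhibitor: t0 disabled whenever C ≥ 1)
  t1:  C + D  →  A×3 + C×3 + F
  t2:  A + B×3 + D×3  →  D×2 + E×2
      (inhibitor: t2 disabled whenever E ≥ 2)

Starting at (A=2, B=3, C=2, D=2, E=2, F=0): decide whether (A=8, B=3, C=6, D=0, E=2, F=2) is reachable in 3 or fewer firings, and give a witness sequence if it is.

YES — reachable via ⟨t1, t1⟩ (2 firings)

step 1: fire t1:  (A=2, B=3, C=2, D=2, E=2, F=0) → (A=5, B=3, C=4, D=1, E=2, F=1)
step 2: fire t1:  (A=5, B=3, C=4, D=1, E=2, F=1) → (A=8, B=3, C=6, D=0, E=2, F=2)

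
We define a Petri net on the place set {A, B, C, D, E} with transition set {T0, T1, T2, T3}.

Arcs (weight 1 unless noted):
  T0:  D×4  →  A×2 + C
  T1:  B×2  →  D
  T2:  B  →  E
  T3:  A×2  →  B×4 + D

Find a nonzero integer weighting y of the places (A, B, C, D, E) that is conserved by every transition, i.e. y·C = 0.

Incidence matrix C (rows=places, cols=transitions):
       T0   T1   T2   T3
    A   2    0    0   -2
    B   0   -2   -1    4
    C   1    0    0    0
    D  -4    1    0    1
    E   0    0    1    0

Candidate y = [3, 1, 2, 2, 1]; check y·C column-wise:
  col T0: 3·2 + 1·0 + 2·1 + 2·-4 + 1·0 = 0
  col T1: 3·0 + 1·-2 + 2·0 + 2·1 + 1·0 = 0
  col T2: 3·0 + 1·-1 + 2·0 + 2·0 + 1·1 = 0
  col T3: 3·-2 + 1·4 + 2·0 + 2·1 + 1·0 = 0

y = (A:3, B:1, C:2, D:2, E:1)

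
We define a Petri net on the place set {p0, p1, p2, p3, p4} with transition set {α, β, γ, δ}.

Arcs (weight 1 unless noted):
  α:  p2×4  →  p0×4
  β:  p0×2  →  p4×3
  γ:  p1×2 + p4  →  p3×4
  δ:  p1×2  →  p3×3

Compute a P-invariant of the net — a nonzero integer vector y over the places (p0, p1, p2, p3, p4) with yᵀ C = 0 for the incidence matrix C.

Incidence matrix C (rows=places, cols=transitions):
        α    β    γ    δ
   p0   4   -2    0    0
   p1   0    0   -2   -2
   p2  -4    0    0    0
   p3   0    0    4    3
   p4   0    3   -1    0

Candidate y = [3, 3, 3, 2, 2]; check y·C column-wise:
  col α: 3·4 + 3·0 + 3·-4 + 2·0 + 2·0 = 0
  col β: 3·-2 + 3·0 + 3·0 + 2·0 + 2·3 = 0
  col γ: 3·0 + 3·-2 + 3·0 + 2·4 + 2·-1 = 0
  col δ: 3·0 + 3·-2 + 3·0 + 2·3 + 2·0 = 0

y = (p0:3, p1:3, p2:3, p3:2, p4:2)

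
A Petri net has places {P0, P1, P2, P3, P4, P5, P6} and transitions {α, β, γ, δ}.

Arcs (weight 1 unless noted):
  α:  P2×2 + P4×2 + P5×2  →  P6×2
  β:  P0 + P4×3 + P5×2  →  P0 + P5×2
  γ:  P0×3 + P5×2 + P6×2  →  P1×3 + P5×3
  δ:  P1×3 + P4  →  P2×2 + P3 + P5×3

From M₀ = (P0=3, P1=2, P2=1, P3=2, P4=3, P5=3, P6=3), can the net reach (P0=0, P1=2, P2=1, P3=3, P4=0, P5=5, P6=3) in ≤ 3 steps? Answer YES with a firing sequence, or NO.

YES — reachable via ⟨γ, δ, α⟩ (3 firings)

step 1: fire γ:  (P0=3, P1=2, P2=1, P3=2, P4=3, P5=3, P6=3) → (P0=0, P1=5, P2=1, P3=2, P4=3, P5=4, P6=1)
step 2: fire δ:  (P0=0, P1=5, P2=1, P3=2, P4=3, P5=4, P6=1) → (P0=0, P1=2, P2=3, P3=3, P4=2, P5=7, P6=1)
step 3: fire α:  (P0=0, P1=2, P2=3, P3=3, P4=2, P5=7, P6=1) → (P0=0, P1=2, P2=1, P3=3, P4=0, P5=5, P6=3)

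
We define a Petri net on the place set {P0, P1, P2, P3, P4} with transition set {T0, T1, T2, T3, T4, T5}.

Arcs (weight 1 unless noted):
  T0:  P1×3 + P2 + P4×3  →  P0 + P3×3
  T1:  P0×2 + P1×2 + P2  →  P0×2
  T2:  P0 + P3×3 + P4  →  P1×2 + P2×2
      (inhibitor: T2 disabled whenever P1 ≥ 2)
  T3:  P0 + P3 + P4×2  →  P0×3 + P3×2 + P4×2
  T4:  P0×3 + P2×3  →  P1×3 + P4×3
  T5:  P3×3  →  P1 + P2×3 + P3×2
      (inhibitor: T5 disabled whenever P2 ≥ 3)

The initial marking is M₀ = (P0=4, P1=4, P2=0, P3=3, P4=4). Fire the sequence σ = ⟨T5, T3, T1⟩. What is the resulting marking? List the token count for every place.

(P0=6, P1=3, P2=2, P3=3, P4=4)

step 1: fire T5:  (P0=4, P1=4, P2=0, P3=3, P4=4) → (P0=4, P1=5, P2=3, P3=2, P4=4)
step 2: fire T3:  (P0=4, P1=5, P2=3, P3=2, P4=4) → (P0=6, P1=5, P2=3, P3=3, P4=4)
step 3: fire T1:  (P0=6, P1=5, P2=3, P3=3, P4=4) → (P0=6, P1=3, P2=2, P3=3, P4=4)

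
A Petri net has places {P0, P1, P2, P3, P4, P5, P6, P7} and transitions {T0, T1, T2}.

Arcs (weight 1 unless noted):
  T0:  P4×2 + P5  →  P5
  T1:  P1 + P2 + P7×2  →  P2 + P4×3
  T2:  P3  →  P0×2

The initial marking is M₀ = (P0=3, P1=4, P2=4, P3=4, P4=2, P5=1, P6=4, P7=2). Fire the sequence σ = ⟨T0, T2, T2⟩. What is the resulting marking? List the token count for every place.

step 1: fire T0:  (P0=3, P1=4, P2=4, P3=4, P4=2, P5=1, P6=4, P7=2) → (P0=3, P1=4, P2=4, P3=4, P4=0, P5=1, P6=4, P7=2)
step 2: fire T2:  (P0=3, P1=4, P2=4, P3=4, P4=0, P5=1, P6=4, P7=2) → (P0=5, P1=4, P2=4, P3=3, P4=0, P5=1, P6=4, P7=2)
step 3: fire T2:  (P0=5, P1=4, P2=4, P3=3, P4=0, P5=1, P6=4, P7=2) → (P0=7, P1=4, P2=4, P3=2, P4=0, P5=1, P6=4, P7=2)

(P0=7, P1=4, P2=4, P3=2, P4=0, P5=1, P6=4, P7=2)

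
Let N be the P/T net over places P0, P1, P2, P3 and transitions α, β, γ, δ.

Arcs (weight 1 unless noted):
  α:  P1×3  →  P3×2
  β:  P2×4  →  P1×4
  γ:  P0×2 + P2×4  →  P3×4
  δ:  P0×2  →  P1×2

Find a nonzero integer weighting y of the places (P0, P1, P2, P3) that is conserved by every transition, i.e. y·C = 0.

y = (P0:2, P1:2, P2:2, P3:3)

Incidence matrix C (rows=places, cols=transitions):
        α    β    γ    δ
   P0   0    0   -2   -2
   P1  -3    4    0    2
   P2   0   -4   -4    0
   P3   2    0    4    0

Candidate y = [2, 2, 2, 3]; check y·C column-wise:
  col α: 2·0 + 2·-3 + 2·0 + 3·2 = 0
  col β: 2·0 + 2·4 + 2·-4 + 3·0 = 0
  col γ: 2·-2 + 2·0 + 2·-4 + 3·4 = 0
  col δ: 2·-2 + 2·2 + 2·0 + 3·0 = 0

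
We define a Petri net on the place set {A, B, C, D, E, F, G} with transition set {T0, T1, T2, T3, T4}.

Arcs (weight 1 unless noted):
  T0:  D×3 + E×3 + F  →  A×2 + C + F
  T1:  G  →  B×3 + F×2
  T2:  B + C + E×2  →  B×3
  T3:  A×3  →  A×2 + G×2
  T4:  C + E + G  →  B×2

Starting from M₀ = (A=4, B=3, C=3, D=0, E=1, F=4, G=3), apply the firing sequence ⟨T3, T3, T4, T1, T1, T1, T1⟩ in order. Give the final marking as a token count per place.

(A=2, B=17, C=2, D=0, E=0, F=12, G=2)

step 1: fire T3:  (A=4, B=3, C=3, D=0, E=1, F=4, G=3) → (A=3, B=3, C=3, D=0, E=1, F=4, G=5)
step 2: fire T3:  (A=3, B=3, C=3, D=0, E=1, F=4, G=5) → (A=2, B=3, C=3, D=0, E=1, F=4, G=7)
step 3: fire T4:  (A=2, B=3, C=3, D=0, E=1, F=4, G=7) → (A=2, B=5, C=2, D=0, E=0, F=4, G=6)
step 4: fire T1:  (A=2, B=5, C=2, D=0, E=0, F=4, G=6) → (A=2, B=8, C=2, D=0, E=0, F=6, G=5)
step 5: fire T1:  (A=2, B=8, C=2, D=0, E=0, F=6, G=5) → (A=2, B=11, C=2, D=0, E=0, F=8, G=4)
step 6: fire T1:  (A=2, B=11, C=2, D=0, E=0, F=8, G=4) → (A=2, B=14, C=2, D=0, E=0, F=10, G=3)
step 7: fire T1:  (A=2, B=14, C=2, D=0, E=0, F=10, G=3) → (A=2, B=17, C=2, D=0, E=0, F=12, G=2)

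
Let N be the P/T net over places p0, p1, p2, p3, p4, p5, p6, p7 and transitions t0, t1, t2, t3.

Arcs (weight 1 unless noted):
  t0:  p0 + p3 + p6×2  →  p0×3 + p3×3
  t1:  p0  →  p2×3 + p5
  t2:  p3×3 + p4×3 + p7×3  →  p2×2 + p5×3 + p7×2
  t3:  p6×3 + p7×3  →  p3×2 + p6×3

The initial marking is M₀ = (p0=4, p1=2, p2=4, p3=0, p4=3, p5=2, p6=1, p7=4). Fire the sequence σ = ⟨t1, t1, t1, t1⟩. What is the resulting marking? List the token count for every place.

(p0=0, p1=2, p2=16, p3=0, p4=3, p5=6, p6=1, p7=4)

step 1: fire t1:  (p0=4, p1=2, p2=4, p3=0, p4=3, p5=2, p6=1, p7=4) → (p0=3, p1=2, p2=7, p3=0, p4=3, p5=3, p6=1, p7=4)
step 2: fire t1:  (p0=3, p1=2, p2=7, p3=0, p4=3, p5=3, p6=1, p7=4) → (p0=2, p1=2, p2=10, p3=0, p4=3, p5=4, p6=1, p7=4)
step 3: fire t1:  (p0=2, p1=2, p2=10, p3=0, p4=3, p5=4, p6=1, p7=4) → (p0=1, p1=2, p2=13, p3=0, p4=3, p5=5, p6=1, p7=4)
step 4: fire t1:  (p0=1, p1=2, p2=13, p3=0, p4=3, p5=5, p6=1, p7=4) → (p0=0, p1=2, p2=16, p3=0, p4=3, p5=6, p6=1, p7=4)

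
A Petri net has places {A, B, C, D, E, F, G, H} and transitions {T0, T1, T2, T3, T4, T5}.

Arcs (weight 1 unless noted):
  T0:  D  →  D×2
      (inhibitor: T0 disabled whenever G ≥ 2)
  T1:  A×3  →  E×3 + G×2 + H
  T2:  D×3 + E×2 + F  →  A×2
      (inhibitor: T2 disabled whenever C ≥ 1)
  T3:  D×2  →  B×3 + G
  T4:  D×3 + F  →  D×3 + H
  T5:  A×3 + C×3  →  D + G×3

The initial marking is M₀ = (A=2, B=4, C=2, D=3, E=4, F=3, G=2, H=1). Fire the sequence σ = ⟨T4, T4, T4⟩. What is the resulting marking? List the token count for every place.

step 1: fire T4:  (A=2, B=4, C=2, D=3, E=4, F=3, G=2, H=1) → (A=2, B=4, C=2, D=3, E=4, F=2, G=2, H=2)
step 2: fire T4:  (A=2, B=4, C=2, D=3, E=4, F=2, G=2, H=2) → (A=2, B=4, C=2, D=3, E=4, F=1, G=2, H=3)
step 3: fire T4:  (A=2, B=4, C=2, D=3, E=4, F=1, G=2, H=3) → (A=2, B=4, C=2, D=3, E=4, F=0, G=2, H=4)

(A=2, B=4, C=2, D=3, E=4, F=0, G=2, H=4)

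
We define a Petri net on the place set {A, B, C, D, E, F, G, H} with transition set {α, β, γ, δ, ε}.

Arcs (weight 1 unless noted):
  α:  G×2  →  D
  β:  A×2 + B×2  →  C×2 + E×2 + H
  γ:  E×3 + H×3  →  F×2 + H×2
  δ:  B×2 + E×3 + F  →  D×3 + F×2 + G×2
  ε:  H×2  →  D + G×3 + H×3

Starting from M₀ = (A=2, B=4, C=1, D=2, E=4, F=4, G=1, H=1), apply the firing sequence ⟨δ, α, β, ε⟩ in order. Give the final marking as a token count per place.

(A=0, B=0, C=3, D=7, E=3, F=5, G=4, H=3)

step 1: fire δ:  (A=2, B=4, C=1, D=2, E=4, F=4, G=1, H=1) → (A=2, B=2, C=1, D=5, E=1, F=5, G=3, H=1)
step 2: fire α:  (A=2, B=2, C=1, D=5, E=1, F=5, G=3, H=1) → (A=2, B=2, C=1, D=6, E=1, F=5, G=1, H=1)
step 3: fire β:  (A=2, B=2, C=1, D=6, E=1, F=5, G=1, H=1) → (A=0, B=0, C=3, D=6, E=3, F=5, G=1, H=2)
step 4: fire ε:  (A=0, B=0, C=3, D=6, E=3, F=5, G=1, H=2) → (A=0, B=0, C=3, D=7, E=3, F=5, G=4, H=3)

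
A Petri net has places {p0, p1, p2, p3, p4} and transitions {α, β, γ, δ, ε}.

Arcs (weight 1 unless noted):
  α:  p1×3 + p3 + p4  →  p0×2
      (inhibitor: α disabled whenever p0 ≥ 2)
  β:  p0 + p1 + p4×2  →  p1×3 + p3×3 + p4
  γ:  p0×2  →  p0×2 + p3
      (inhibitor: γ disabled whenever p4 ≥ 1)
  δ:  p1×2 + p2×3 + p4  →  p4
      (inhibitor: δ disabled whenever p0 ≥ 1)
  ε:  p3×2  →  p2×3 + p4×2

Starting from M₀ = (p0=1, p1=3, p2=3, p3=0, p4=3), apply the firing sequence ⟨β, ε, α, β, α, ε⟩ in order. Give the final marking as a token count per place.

(p0=3, p1=1, p2=9, p3=0, p4=3)

step 1: fire β:  (p0=1, p1=3, p2=3, p3=0, p4=3) → (p0=0, p1=5, p2=3, p3=3, p4=2)
step 2: fire ε:  (p0=0, p1=5, p2=3, p3=3, p4=2) → (p0=0, p1=5, p2=6, p3=1, p4=4)
step 3: fire α:  (p0=0, p1=5, p2=6, p3=1, p4=4) → (p0=2, p1=2, p2=6, p3=0, p4=3)
step 4: fire β:  (p0=2, p1=2, p2=6, p3=0, p4=3) → (p0=1, p1=4, p2=6, p3=3, p4=2)
step 5: fire α:  (p0=1, p1=4, p2=6, p3=3, p4=2) → (p0=3, p1=1, p2=6, p3=2, p4=1)
step 6: fire ε:  (p0=3, p1=1, p2=6, p3=2, p4=1) → (p0=3, p1=1, p2=9, p3=0, p4=3)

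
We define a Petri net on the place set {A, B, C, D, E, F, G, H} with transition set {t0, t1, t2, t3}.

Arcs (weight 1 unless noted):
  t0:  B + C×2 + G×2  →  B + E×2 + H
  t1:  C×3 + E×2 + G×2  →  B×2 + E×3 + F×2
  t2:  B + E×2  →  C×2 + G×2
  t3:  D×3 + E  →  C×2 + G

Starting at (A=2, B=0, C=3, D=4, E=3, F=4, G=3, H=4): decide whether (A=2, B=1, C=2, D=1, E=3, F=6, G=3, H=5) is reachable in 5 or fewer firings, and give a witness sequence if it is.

depth 0: 1 marking
depth 1: 3 markings reached so far
depth 2: 5 markings reached so far
depth 3: 9 markings reached so far
depth 4: 11 markings reached so far
depth 5: 13 markings reached so far
target is not among the 13 markings reachable within 5 steps

NO — not reachable within 5 firings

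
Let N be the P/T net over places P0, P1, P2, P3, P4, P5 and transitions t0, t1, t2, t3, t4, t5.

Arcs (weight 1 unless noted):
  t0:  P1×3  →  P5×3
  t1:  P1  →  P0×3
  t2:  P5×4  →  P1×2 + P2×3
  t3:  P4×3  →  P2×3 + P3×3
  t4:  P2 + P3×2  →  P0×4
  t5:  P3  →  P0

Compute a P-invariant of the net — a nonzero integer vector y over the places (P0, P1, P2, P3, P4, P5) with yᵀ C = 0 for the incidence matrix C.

Incidence matrix C (rows=places, cols=transitions):
       t0   t1   t2   t3   t4   t5
   P0   0    3    0    0    4    1
   P1  -3   -1    2    0    0    0
   P2   0    0    3    3   -1    0
   P3   0    0    0    3   -2   -1
   P4   0    0    0   -3    0    0
   P5   3    0   -4    0    0    0

Candidate y = [1, 3, 2, 1, 3, 3]; check y·C column-wise:
  col t0: 1·0 + 3·-3 + 2·0 + 1·0 + 3·0 + 3·3 = 0
  col t1: 1·3 + 3·-1 + 2·0 + 1·0 + 3·0 + 3·0 = 0
  col t2: 1·0 + 3·2 + 2·3 + 1·0 + 3·0 + 3·-4 = 0
  col t3: 1·0 + 3·0 + 2·3 + 1·3 + 3·-3 + 3·0 = 0
  col t4: 1·4 + 3·0 + 2·-1 + 1·-2 + 3·0 + 3·0 = 0
  col t5: 1·1 + 3·0 + 2·0 + 1·-1 + 3·0 + 3·0 = 0

y = (P0:1, P1:3, P2:2, P3:1, P4:3, P5:3)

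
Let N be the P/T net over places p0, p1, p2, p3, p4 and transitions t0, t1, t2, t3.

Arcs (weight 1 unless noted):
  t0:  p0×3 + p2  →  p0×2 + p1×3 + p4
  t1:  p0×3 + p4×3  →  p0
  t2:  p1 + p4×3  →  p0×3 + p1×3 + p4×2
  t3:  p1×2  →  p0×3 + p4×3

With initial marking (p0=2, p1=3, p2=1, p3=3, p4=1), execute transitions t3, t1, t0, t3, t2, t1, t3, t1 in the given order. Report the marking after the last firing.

step 1: fire t3:  (p0=2, p1=3, p2=1, p3=3, p4=1) → (p0=5, p1=1, p2=1, p3=3, p4=4)
step 2: fire t1:  (p0=5, p1=1, p2=1, p3=3, p4=4) → (p0=3, p1=1, p2=1, p3=3, p4=1)
step 3: fire t0:  (p0=3, p1=1, p2=1, p3=3, p4=1) → (p0=2, p1=4, p2=0, p3=3, p4=2)
step 4: fire t3:  (p0=2, p1=4, p2=0, p3=3, p4=2) → (p0=5, p1=2, p2=0, p3=3, p4=5)
step 5: fire t2:  (p0=5, p1=2, p2=0, p3=3, p4=5) → (p0=8, p1=4, p2=0, p3=3, p4=4)
step 6: fire t1:  (p0=8, p1=4, p2=0, p3=3, p4=4) → (p0=6, p1=4, p2=0, p3=3, p4=1)
step 7: fire t3:  (p0=6, p1=4, p2=0, p3=3, p4=1) → (p0=9, p1=2, p2=0, p3=3, p4=4)
step 8: fire t1:  (p0=9, p1=2, p2=0, p3=3, p4=4) → (p0=7, p1=2, p2=0, p3=3, p4=1)

(p0=7, p1=2, p2=0, p3=3, p4=1)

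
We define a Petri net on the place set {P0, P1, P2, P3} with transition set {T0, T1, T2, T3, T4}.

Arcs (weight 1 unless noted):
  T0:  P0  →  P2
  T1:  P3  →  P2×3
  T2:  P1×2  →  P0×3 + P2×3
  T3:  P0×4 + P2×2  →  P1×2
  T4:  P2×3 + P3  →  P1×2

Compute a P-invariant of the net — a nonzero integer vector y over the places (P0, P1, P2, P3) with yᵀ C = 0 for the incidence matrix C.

y = (P0:1, P1:3, P2:1, P3:3)

Incidence matrix C (rows=places, cols=transitions):
       T0   T1   T2   T3   T4
   P0  -1    0    3   -4    0
   P1   0    0   -2    2    2
   P2   1    3    3   -2   -3
   P3   0   -1    0    0   -1

Candidate y = [1, 3, 1, 3]; check y·C column-wise:
  col T0: 1·-1 + 3·0 + 1·1 + 3·0 = 0
  col T1: 1·0 + 3·0 + 1·3 + 3·-1 = 0
  col T2: 1·3 + 3·-2 + 1·3 + 3·0 = 0
  col T3: 1·-4 + 3·2 + 1·-2 + 3·0 = 0
  col T4: 1·0 + 3·2 + 1·-3 + 3·-1 = 0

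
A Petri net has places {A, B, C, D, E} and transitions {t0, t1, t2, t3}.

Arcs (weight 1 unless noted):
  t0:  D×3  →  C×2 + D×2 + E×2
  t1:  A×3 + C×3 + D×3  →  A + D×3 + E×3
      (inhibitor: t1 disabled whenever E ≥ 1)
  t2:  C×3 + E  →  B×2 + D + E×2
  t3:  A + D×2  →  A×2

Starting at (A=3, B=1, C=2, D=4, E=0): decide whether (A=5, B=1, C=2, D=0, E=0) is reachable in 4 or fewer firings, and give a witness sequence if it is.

YES — reachable via ⟨t3, t3⟩ (2 firings)

step 1: fire t3:  (A=3, B=1, C=2, D=4, E=0) → (A=4, B=1, C=2, D=2, E=0)
step 2: fire t3:  (A=4, B=1, C=2, D=2, E=0) → (A=5, B=1, C=2, D=0, E=0)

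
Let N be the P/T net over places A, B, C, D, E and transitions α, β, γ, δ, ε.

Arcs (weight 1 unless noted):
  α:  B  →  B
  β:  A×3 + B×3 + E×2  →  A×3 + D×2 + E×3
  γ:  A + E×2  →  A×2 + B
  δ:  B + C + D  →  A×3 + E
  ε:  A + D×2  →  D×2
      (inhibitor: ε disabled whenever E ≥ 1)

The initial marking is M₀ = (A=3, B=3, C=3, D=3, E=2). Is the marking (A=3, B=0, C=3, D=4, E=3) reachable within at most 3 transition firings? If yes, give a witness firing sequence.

NO — not reachable within 3 firings

depth 0: 1 marking
depth 1: 4 markings reached so far
depth 2: 8 markings reached so far
depth 3: 13 markings reached so far
target is not among the 13 markings reachable within 3 steps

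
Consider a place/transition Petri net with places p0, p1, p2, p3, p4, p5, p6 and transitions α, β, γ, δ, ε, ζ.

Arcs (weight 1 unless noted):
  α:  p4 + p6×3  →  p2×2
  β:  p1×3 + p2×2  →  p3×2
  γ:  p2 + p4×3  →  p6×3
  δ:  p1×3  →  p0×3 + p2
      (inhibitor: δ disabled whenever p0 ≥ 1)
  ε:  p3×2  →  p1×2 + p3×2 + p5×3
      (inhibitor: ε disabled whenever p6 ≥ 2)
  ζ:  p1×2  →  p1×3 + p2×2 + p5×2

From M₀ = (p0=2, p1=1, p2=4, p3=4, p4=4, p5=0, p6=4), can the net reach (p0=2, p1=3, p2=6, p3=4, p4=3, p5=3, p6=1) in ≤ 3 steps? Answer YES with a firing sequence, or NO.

step 1: fire α:  (p0=2, p1=1, p2=4, p3=4, p4=4, p5=0, p6=4) → (p0=2, p1=1, p2=6, p3=4, p4=3, p5=0, p6=1)
step 2: fire ε:  (p0=2, p1=1, p2=6, p3=4, p4=3, p5=0, p6=1) → (p0=2, p1=3, p2=6, p3=4, p4=3, p5=3, p6=1)

YES — reachable via ⟨α, ε⟩ (2 firings)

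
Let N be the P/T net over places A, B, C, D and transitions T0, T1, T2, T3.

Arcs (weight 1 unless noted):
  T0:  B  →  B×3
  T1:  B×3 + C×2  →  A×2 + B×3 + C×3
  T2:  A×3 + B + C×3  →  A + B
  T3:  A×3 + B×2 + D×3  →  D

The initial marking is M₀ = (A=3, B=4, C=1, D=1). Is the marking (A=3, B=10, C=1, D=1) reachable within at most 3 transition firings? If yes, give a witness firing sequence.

YES — reachable via ⟨T0, T0, T0⟩ (3 firings)

step 1: fire T0:  (A=3, B=4, C=1, D=1) → (A=3, B=6, C=1, D=1)
step 2: fire T0:  (A=3, B=6, C=1, D=1) → (A=3, B=8, C=1, D=1)
step 3: fire T0:  (A=3, B=8, C=1, D=1) → (A=3, B=10, C=1, D=1)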